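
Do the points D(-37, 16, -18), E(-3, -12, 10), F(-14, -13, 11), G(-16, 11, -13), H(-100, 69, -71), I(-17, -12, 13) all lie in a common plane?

The plane through D, E, F has normal n = DE × DF = (0, -342, -342) and equation n·P = 684.
Checking the remaining points: n·G = 684, n·H = 684, n·I = -342.
Since n·I = -342 ≠ 684, I is off the plane and the points are not all coplanar.

No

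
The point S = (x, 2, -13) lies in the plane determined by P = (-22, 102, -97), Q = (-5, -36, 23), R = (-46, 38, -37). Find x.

12

The plane through P, Q, R has equation −600x − 3900y − 4400z = 42200.
Substituting S: (-600)x + (49400) = 42200, so x = 12.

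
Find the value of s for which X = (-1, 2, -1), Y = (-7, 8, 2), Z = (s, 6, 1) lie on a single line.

-5

Direction XY = (-6, 6, 3). From the y-coordinate of Z, the parameter along the line is τ = (6 − 2)/6 = 2/3.
Then s = (-1) + 2/3·(-6) = -5.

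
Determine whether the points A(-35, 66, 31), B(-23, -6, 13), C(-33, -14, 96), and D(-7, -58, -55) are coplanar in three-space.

Yes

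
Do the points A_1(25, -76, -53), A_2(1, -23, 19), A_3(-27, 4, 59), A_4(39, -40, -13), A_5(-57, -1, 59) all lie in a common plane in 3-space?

The plane through A_1, A_2, A_3 has normal n = A_1A_2 × A_1A_3 = (176, -1056, 836) and equation n·P = 40348.
Checking the remaining points: n·A_4 = 38236, n·A_5 = 40348.
Since n·A_4 = 38236 ≠ 40348, A_4 is off the plane and the points are not all coplanar.

No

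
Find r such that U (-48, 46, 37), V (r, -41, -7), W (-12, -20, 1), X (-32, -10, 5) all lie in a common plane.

34

Normal to plane UWX: n = (96, 576, -960); plane equation n·P = -13632.
Requiring n·V = -13632: (96)r + (-16896) = -13632.
So r = 34.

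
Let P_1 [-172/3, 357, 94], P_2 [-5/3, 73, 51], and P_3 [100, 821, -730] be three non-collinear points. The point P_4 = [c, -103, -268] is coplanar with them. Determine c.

114

The plane through P_1, P_2, P_3 has equation 253968x + 39104y + 70512z = 6027424.
Substituting P_4: (253968)c + (-22924928) = 6027424, so c = 114.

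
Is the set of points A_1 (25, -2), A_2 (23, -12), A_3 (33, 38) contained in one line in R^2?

A_1A_2 = (-2, -10), A_1A_3 = (8, 40).
Checking proportionality: A_1A_3 = -4·A_1A_2, so the vectors are parallel and the points are collinear.

Yes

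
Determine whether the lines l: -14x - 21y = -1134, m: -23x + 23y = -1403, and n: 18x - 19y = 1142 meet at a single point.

Intersecting l and m: solving the 2×2 system gives (x, y) = (69, 8).
Substitute into n: (18)(69) + (-19)(8) = 1090.
But n requires 1142 ≠ 1090, so the three lines have no common point.

No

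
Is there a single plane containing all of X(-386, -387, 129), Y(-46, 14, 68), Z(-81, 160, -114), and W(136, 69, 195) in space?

No

The four points are coplanar iff the 3×3 determinant with rows XY, XZ, XW is zero.
Rows: (340, 401, -61), (305, 547, -243), (522, 456, 66).
Expanding along the first row: (340)(146910) − (401)(146976) + (-61)(-146454) = -54282.
Nonzero ⇒ not coplanar.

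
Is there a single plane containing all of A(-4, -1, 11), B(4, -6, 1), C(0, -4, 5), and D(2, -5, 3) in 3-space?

The four points are coplanar iff the 3×3 determinant with rows AB, AC, AD is zero.
Rows: (8, -5, -10), (4, -3, -6), (6, -4, -8).
Expanding along the first row: (8)(0) − (-5)(4) + (-10)(2) = 0.
Zero determinant ⇒ coplanar.

Yes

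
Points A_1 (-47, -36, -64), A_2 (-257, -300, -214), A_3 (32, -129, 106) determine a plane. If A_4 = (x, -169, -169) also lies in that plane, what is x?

-173

Coplanarity requires A_1A_2 · (A_1A_3 × A_1A_4) = 0.
A_1A_2 = (-210, -264, -150), A_1A_3 = (79, -93, 170); the triple product is linear in x with coefficient -58830 and constant term -10177590.
Setting it to zero: x = -173.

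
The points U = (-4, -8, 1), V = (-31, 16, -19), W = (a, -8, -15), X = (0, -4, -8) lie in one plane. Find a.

20

Normal to plane UVX: n = (-136, -323, -204); plane equation n·P = 2924.
Requiring n·W = 2924: (-136)a + (5644) = 2924.
So a = 20.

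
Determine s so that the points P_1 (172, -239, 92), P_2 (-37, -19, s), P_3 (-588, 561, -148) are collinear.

26

Collinearity requires P_1P_2 × P_1P_3 = 0; each component is linear in s.
The x-component gives (-800)s + (20800) = 0, so s = 26.
The remaining components then also vanish.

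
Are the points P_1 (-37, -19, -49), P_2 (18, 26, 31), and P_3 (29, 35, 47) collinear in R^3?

P_1P_2 = (55, 45, 80), P_1P_3 = (66, 54, 96).
Each component of P_1P_3 is 6/5 times the corresponding component of P_1P_2, so P_1P_3 = 6/5·P_1P_2 and the points are collinear.

Yes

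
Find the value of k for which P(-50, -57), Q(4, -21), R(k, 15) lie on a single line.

The three points are collinear iff det[PQ; PR] = 0.
This determinant is linear in k: (-36)k + (2088) = 0, so k = 58.

58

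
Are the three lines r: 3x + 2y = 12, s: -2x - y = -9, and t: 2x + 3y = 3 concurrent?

Yes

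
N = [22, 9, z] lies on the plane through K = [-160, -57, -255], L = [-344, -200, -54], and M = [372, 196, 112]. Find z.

The plane through K, L, M has equation −103334x + 174460y + 29524z = -939400.
Substituting N: (29524)z + (-703208) = -939400, so z = -8.

-8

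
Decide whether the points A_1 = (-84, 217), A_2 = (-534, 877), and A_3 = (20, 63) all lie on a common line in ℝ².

A_1A_2 = (-450, 660), A_1A_3 = (104, -154).
det[A_1A_2; A_1A_3] = (-450)(-154) − (660)(104) = 660.
The determinant is nonzero, so they are not collinear.

No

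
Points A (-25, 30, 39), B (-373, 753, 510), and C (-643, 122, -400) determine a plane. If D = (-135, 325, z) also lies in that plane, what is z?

The plane through A, B, C has equation −360729x − 443850y + 414798z = 11879847.
Substituting D: (414798)z + (-95552835) = 11879847, so z = 259.

259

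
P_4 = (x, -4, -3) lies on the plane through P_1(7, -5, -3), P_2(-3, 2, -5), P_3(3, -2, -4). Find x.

5

Coplanarity requires P_1P_2 · (P_1P_3 × P_1P_4) = 0.
P_1P_2 = (-10, 7, -2), P_1P_3 = (-4, 3, -1); the triple product is linear in x with coefficient -1 and constant term 5.
Setting it to zero: x = 5.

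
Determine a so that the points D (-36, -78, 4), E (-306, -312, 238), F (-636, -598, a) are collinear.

524

Direction DE = (-270, -234, 234). From the x-coordinate of F, the parameter along the line is τ = (-636 − (-36))/(-270) = 20/9.
Then a = 4 + 20/9·(234) = 524.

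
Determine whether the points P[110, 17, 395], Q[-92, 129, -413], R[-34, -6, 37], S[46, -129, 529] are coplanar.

A normal to the plane through P, Q, R is n = PQ × PR = (-58680, 44036, 20774).
The plane has equation n·X = 2499542. For S: n·S = 2609522.
2609522 ≠ 2499542, so S is off the plane.

No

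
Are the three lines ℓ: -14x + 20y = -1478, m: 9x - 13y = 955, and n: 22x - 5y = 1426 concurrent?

No

Lines aᵢx + bᵢy = cᵢ with pairwise distinct directions are concurrent exactly when det[aᵢ bᵢ cᵢ] = 0.
Here the determinant is 4.
Nonzero, so no common point exists.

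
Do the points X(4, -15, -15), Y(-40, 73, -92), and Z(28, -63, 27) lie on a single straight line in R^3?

Yes

XY = (-44, 88, -77), XZ = (24, -48, 42).
XY × XZ = (0, 0, 0).
The cross product vanishes, so the three points are collinear.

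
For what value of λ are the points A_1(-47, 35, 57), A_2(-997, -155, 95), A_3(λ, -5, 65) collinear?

Collinearity requires A_1A_2 × A_1A_3 = 0; each component is linear in λ.
The y-component gives (38)λ + (9386) = 0, so λ = -247.
The remaining components then also vanish.

-247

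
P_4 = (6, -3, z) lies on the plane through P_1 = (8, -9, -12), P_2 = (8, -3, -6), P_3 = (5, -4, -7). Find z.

The plane through P_1, P_2, P_3 has equation −18y + 18z = -54.
Substituting P_4: (18)z + (54) = -54, so z = -6.

-6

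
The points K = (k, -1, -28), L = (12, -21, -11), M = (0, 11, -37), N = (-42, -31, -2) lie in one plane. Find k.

54

The points are coplanar iff KL · (KM × KN) = 0.
Expanding, this is linear in k: (-28)k + (1512) = 0.
So k = 54.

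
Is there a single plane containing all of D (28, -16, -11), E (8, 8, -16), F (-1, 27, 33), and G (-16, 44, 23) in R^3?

Yes

The four points are coplanar iff the 3×3 determinant with rows DE, DF, DG is zero.
Rows: (-20, 24, -5), (-29, 43, 44), (-44, 60, 34).
Expanding along the first row: (-20)(-1178) − (24)(950) + (-5)(152) = 0.
Zero determinant ⇒ coplanar.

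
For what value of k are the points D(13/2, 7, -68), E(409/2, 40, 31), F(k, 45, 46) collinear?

Collinearity requires DE × DF = 0; each component is linear in k.
The y-component gives (99)k + (-46431/2) = 0, so k = 469/2.
The remaining components then also vanish.

469/2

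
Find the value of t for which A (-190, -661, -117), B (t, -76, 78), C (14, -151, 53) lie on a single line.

Collinearity requires AB × AC = 0; each component is linear in t.
The y-component gives (-170)t + (7480) = 0, so t = 44.
The remaining components then also vanish.

44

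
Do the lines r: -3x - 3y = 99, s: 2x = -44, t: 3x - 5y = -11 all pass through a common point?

Intersecting r and s: solving the 2×2 system gives (x, y) = (-22, -11).
Substitute into t: (3)(-22) + (-5)(-11) = -11.
This equals -11, so (-22, -11) lies on all three lines and they are concurrent.

Yes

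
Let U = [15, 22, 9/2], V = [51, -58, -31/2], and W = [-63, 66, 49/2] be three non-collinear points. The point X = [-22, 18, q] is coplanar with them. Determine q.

19/2

Coplanarity requires UV · (UW × UX) = 0.
UV = (36, -80, -20), UW = (-78, 44, 20); the triple product is linear in q with coefficient -4656 and constant term 44232.
Setting it to zero: q = 19/2.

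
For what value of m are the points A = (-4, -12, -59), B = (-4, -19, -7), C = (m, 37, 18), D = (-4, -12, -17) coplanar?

Coplanarity ⇔ det[AB; AC; AD] = 0.
Expanding, this is linear in m: (294)m + (1176) = 0.
So m = -4.

-4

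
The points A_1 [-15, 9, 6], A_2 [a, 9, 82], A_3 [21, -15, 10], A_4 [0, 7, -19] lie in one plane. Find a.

Normal to plane A_1A_3A_4: n = (608, 960, 288); plane equation n·P = 1248.
Requiring n·A_2 = 1248: (608)a + (32256) = 1248.
So a = -51.

-51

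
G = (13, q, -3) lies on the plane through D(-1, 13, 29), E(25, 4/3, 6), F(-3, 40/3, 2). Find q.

19/3

Coplanarity requires DE · (DF × DG) = 0.
DE = (26, -35/3, -23), DF = (-2, 1/3, -27); the triple product is linear in q with coefficient 748 and constant term -14212/3.
Setting it to zero: q = 19/3.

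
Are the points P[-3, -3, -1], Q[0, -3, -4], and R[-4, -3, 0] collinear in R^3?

PQ = (3, 0, -3), PR = (-1, 0, 1).
PQ × PR = (0, 0, 0).
The cross product vanishes, so the three points are collinear.

Yes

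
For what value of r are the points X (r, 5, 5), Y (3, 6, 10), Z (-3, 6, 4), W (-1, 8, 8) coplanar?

The points are coplanar iff XY · (XZ × XW) = 0.
Expanding, this is linear in r: (-12)r + (-12) = 0.
So r = -1.

-1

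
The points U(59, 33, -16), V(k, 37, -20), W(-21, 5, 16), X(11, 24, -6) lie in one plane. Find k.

115

Normal to plane UWX: n = (8, -736, -624); plane equation n·P = -13832.
Requiring n·V = -13832: (8)k + (-14752) = -13832.
So k = 115.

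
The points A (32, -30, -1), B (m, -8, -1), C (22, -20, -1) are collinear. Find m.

10

Direction AC = (-10, 10, 0). From the y-coordinate of B, the parameter along the line is τ = (-8 − (-30))/10 = 11/5.
Then m = 32 + 11/5·(-10) = 10.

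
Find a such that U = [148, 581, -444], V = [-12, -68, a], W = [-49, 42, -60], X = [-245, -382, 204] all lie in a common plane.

90

Normal to plane UWX: n = (20520, -23256, -22116); plane equation n·P = -655272.
Requiring n·V = -655272: (-22116)a + (1335168) = -655272.
So a = 90.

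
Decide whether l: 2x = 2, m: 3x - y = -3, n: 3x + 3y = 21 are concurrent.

Lines aᵢx + bᵢy = cᵢ with pairwise distinct directions are concurrent exactly when det[aᵢ bᵢ cᵢ] = 0.
Here the determinant is 0.
It vanishes, so the lines are concurrent at (1, 6).

Yes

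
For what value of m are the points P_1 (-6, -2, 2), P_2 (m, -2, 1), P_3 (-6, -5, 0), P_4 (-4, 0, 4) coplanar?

The points are coplanar iff P_1P_2 · (P_1P_3 × P_1P_4) = 0.
Expanding, this is linear in m: (-2)m + (-18) = 0.
So m = -9.

-9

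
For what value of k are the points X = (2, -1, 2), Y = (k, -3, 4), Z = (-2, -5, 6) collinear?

0

Direction XZ = (-4, -4, 4). From the y-coordinate of Y, the parameter along the line is τ = (-3 − (-1))/(-4) = 1/2.
Then k = 2 + 1/2·(-4) = 0.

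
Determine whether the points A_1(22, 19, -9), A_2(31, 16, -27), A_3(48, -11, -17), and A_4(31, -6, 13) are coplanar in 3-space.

A normal to the plane through A_1, A_2, A_3 is n = A_1A_2 × A_1A_3 = (-516, -396, -192).
The plane has equation n·P = -17148. For A_4: n·A_4 = -16116.
-16116 ≠ -17148, so A_4 is off the plane.

No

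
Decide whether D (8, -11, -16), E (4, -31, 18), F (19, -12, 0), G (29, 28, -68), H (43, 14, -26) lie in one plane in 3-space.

No

The plane through D, E, F has normal n = DE × DF = (-286, 438, 224) and equation n·P = -10690.
Checking the remaining points: n·G = -11262, n·H = -11990.
Since n·G = -11262 ≠ -10690, G is off the plane and the points are not all coplanar.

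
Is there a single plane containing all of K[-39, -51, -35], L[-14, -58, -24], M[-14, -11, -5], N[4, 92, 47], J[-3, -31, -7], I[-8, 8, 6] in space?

The plane through K, L, M has normal n = KL × KM = (-650, -475, 1175) and equation n·P = 8450.
Checking the remaining points: n·N = 8925, n·J = 8450, n·I = 8450.
Since n·N = 8925 ≠ 8450, N is off the plane and the points are not all coplanar.

No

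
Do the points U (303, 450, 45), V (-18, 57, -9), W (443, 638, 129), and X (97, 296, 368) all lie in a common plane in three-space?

The four points are coplanar iff the 3×3 determinant with rows UV, UW, UX is zero.
Rows: (-321, -393, -54), (140, 188, 84), (-206, -154, 323).
Expanding along the first row: (-321)(73660) − (-393)(62524) + (-54)(17168) = 0.
Zero determinant ⇒ coplanar.

Yes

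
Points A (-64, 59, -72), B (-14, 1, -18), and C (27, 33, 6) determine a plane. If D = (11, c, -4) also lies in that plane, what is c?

23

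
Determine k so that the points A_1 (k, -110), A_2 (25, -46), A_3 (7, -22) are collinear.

73

The three points are collinear iff det[A_1A_2; A_1A_3] = 0.
This determinant is linear in k: (-24)k + (1752) = 0, so k = 73.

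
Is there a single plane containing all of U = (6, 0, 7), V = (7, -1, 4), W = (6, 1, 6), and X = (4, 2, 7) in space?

No

With U as base: UV = (1, -1, -3), UW = (0, 1, -1), UX = (-2, 2, 0).
UW × UX = (2, 2, 2).
UV · (UW × UX) = -6.
Since -6 ≠ 0, the four points are not coplanar.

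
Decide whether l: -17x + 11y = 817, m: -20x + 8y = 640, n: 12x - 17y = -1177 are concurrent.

Yes

Intersecting l and m: solving the 2×2 system gives (x, y) = (-6, 65).
Substitute into n: (12)(-6) + (-17)(65) = -1177.
This equals -1177, so (-6, 65) lies on all three lines and they are concurrent.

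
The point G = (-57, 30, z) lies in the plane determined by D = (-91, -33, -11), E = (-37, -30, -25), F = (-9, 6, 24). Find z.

The plane through D, E, F has equation 651x − 3038y + 1860z = 20553.
Substituting G: (1860)z + (-128247) = 20553, so z = 80.

80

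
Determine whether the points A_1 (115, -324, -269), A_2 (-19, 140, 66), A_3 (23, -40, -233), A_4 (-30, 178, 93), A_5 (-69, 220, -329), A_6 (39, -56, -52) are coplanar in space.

No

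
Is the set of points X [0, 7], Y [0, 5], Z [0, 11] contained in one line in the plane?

XY = (0, -2), XZ = (0, 4).
Twice the signed area of △XYZ is (0)(4) − (-2)(0) = 0.
The triangle is degenerate (zero area), so the points are collinear.

Yes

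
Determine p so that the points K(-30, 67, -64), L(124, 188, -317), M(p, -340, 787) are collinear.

-548

Collinearity requires KL × KM = 0; each component is linear in p.
The y-component gives (-253)p + (-138644) = 0, so p = -548.
The remaining components then also vanish.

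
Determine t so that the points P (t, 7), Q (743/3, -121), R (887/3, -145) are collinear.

The three points are collinear iff det[PQ; PR] = 0.
This determinant is linear in t: (24)t + (200) = 0, so t = -25/3.

-25/3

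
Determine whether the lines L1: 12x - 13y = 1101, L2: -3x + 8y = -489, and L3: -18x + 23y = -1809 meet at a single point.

Intersecting L1 and L2: solving the 2×2 system gives (x, y) = (43, -45).
Substitute into L3: (-18)(43) + (23)(-45) = -1809.
This equals -1809, so (43, -45) lies on all three lines and they are concurrent.

Yes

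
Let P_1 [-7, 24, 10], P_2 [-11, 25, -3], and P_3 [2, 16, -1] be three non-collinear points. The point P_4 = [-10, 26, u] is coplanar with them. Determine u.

Coplanarity requires P_1P_2 · (P_1P_3 × P_1P_4) = 0.
P_1P_2 = (-4, 1, -13), P_1P_3 = (9, -8, -11); the triple product is linear in u with coefficient 23 and constant term -207.
Setting it to zero: u = 9.

9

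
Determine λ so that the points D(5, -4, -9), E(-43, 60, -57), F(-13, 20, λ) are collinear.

-27

Direction DE = (-48, 64, -48). From the x-coordinate of F, the parameter along the line is τ = (-13 − 5)/(-48) = 3/8.
Then λ = (-9) + 3/8·(-48) = -27.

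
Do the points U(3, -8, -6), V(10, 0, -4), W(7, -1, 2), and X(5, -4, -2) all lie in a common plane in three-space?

The four points are coplanar iff the 3×3 determinant with rows UV, UW, UX is zero.
Rows: (7, 8, 2), (4, 7, 8), (2, 4, 4).
Expanding along the first row: (7)(-4) − (8)(0) + (2)(2) = -24.
Nonzero ⇒ not coplanar.

No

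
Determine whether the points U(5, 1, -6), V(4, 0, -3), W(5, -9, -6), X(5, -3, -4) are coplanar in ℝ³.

With U as base: UV = (-1, -1, 3), UW = (0, -10, 0), UX = (0, -4, 2).
UW × UX = (-20, 0, 0).
UV · (UW × UX) = 20.
Since 20 ≠ 0, the four points are not coplanar.

No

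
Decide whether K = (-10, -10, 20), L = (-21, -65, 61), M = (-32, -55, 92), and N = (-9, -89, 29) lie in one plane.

A normal to the plane through K, L, M is n = KL × KM = (-2115, -110, -715).
The plane has equation n·P = 7950. For N: n·N = 8090.
8090 ≠ 7950, so N is off the plane.

No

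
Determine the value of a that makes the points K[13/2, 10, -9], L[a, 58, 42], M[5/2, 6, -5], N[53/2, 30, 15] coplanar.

The points are coplanar iff KL · (KM × KN) = 0.
Expanding, this is linear in a: (-176)a + (9592) = 0.
So a = 109/2.

109/2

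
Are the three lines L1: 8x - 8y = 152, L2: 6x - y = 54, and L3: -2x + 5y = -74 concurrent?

Intersecting L1 and L2: solving the 2×2 system gives (x, y) = (7, -12).
Substitute into L3: (-2)(7) + (5)(-12) = -74.
This equals -74, so (7, -12) lies on all three lines and they are concurrent.

Yes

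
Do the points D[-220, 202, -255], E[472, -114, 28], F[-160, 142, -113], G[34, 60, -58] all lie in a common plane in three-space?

A normal to the plane through D, E, F is n = DE × DF = (-27892, -81284, -22560).
The plane has equation n·P = -4530328. For G: n·G = -4516888.
-4516888 ≠ -4530328, so G is off the plane.

No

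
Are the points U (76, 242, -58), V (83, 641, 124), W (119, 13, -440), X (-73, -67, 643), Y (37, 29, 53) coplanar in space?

No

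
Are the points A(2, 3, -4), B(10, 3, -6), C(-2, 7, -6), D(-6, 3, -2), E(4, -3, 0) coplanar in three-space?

Yes

The plane through A, B, C has normal n = AB × AC = (8, 24, 32) and equation n·P = -40.
Checking the remaining points: n·D = -40, n·E = -40.
All equal -40, so all 5 points lie in one plane.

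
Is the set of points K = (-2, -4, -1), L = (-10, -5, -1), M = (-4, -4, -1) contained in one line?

No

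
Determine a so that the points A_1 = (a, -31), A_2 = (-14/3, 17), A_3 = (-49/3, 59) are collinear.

The three points are collinear iff det[A_1A_2; A_1A_3] = 0.
This determinant is linear in a: (-42)a + (364) = 0, so a = 26/3.

26/3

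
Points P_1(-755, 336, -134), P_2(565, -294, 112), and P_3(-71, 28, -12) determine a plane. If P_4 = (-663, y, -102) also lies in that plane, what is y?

The plane through P_1, P_2, P_3 has equation −1092x + 7224y + 24360z = -12516.
Substituting P_4: (7224)y + (-1760724) = -12516, so y = 242.

242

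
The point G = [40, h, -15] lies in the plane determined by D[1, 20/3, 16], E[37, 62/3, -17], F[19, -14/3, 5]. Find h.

6

The plane through D, E, F has equation −528x − 198y − 660z = -12408.
Substituting G: (-198)h + (-11220) = -12408, so h = 6.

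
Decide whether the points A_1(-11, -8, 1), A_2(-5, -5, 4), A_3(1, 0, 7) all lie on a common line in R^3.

A_1A_2 = (6, 3, 3), A_1A_3 = (12, 8, 6).
Comparing components 2 and 3: (3)(6) − (3)(8) = -6 ≠ 0, so A_1A_2 and A_1A_3 are not parallel and the points are not collinear.

No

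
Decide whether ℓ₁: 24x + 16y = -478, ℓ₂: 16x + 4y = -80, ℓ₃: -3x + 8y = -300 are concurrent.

Intersecting ℓ₁ and ℓ₂: solving the 2×2 system gives (x, y) = (79/20, -179/5).
Substitute into ℓ₃: (-3)(79/20) + (8)(-179/5) = -1193/4.
But ℓ₃ requires -300 ≠ -1193/4, so the three lines have no common point.

No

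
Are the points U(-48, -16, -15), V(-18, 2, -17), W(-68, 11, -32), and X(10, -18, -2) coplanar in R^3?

No

With U as base: UV = (30, 18, -2), UW = (-20, 27, -17), UX = (58, -2, 13).
UW × UX = (317, -726, -1526).
UV · (UW × UX) = -506.
Since -506 ≠ 0, the four points are not coplanar.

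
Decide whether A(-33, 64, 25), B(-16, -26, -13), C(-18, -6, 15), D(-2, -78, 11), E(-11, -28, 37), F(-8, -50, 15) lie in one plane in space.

The plane through A, B, C has normal n = AB × AC = (-1760, -400, 160) and equation n·P = 36480.
Checking the remaining points: n·D = 36480, n·E = 36480, n·F = 36480.
All equal 36480, so all 6 points lie in one plane.

Yes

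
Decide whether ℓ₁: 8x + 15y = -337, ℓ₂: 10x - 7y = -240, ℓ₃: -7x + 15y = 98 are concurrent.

Intersecting ℓ₁ and ℓ₂: solving the 2×2 system gives (x, y) = (-5959/206, -725/103).
Substitute into ℓ₃: (-7)(-5959/206) + (15)(-725/103) = 19963/206.
But ℓ₃ requires 98 ≠ 19963/206, so the three lines have no common point.

No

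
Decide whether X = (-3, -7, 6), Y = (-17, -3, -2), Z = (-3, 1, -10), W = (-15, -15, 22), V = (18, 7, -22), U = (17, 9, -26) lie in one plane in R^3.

Yes

The plane through X, Y, Z has normal n = XY × XZ = (0, -224, -112) and equation n·P = 896.
Checking the remaining points: n·W = 896, n·V = 896, n·U = 896.
All equal 896, so all 6 points lie in one plane.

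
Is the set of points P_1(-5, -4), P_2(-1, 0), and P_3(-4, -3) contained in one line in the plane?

P_1P_2 = (4, 4), P_1P_3 = (1, 1).
det[P_1P_2; P_1P_3] = (4)(1) − (4)(1) = 0.
The determinant is zero, so the points are collinear.

Yes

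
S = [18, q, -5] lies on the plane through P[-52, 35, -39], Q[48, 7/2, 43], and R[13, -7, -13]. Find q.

Coplanarity requires PQ · (PR × PS) = 0.
PQ = (100, -63/2, 82), PR = (65, -42, 26); the triple product is linear in q with coefficient 2730 and constant term 15015.
Setting it to zero: q = -11/2.

-11/2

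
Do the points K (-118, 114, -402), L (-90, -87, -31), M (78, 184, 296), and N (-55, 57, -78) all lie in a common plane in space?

No

The four points are coplanar iff the 3×3 determinant with rows KL, KM, KN is zero.
Rows: (28, -201, 371), (196, 70, 698), (63, -57, 324).
Expanding along the first row: (28)(62466) − (-201)(19530) + (371)(-15582) = -106344.
Nonzero ⇒ not coplanar.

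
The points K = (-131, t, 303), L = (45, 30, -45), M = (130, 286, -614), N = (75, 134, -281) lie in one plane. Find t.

-178

Coplanarity ⇔ det[KL; KM; KN] = 0.
Expanding, this is linear in t: (-2990)t + (-532220) = 0.
So t = -178.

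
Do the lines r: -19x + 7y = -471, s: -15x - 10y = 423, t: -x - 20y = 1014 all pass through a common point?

No

Lines aᵢx + bᵢy = cᵢ with pairwise distinct directions are concurrent exactly when det[aᵢ bᵢ cᵢ] = 0.
Here the determinant is -1161.
Nonzero, so no common point exists.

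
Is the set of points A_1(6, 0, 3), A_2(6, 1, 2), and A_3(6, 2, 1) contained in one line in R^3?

Yes

A_1A_2 = (0, 1, -1), A_1A_3 = (0, 2, -2).
A_1A_2 × A_1A_3 = (0, 0, 0).
The cross product vanishes, so the three points are collinear.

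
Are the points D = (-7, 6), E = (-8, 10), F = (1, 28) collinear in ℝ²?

DE = (-1, 4), DF = (8, 22).
det[DE; DF] = (-1)(22) − (4)(8) = -54.
The determinant is nonzero, so they are not collinear.

No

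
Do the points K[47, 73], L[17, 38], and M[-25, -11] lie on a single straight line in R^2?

Yes

KL = (-30, -35), KM = (-72, -84).
Checking proportionality: KM = 12/5·KL, so the vectors are parallel and the points are collinear.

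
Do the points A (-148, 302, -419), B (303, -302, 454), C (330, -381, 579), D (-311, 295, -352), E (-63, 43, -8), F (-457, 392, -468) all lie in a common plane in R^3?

The plane through A, B, C has normal n = AB × AC = (-6533, -32804, -19321) and equation n·P = -844425.
Checking the remaining points: n·D = -844425, n·E = -844425, n·F = -831359.
Since n·F = -831359 ≠ -844425, F is off the plane and the points are not all coplanar.

No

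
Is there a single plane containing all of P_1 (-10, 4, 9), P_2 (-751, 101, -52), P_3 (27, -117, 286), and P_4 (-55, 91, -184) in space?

No

A normal to the plane through P_1, P_2, P_3 is n = P_1P_2 × P_1P_3 = (19488, 203000, 86072).
The plane has equation n·P = 1391768. For P_4: n·P_4 = 1563912.
1563912 ≠ 1391768, so P_4 is off the plane.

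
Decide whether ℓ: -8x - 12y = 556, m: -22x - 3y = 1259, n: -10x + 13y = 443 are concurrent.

Lines aᵢx + bᵢy = cᵢ with pairwise distinct directions are concurrent exactly when det[aᵢ bᵢ cᵢ] = 0.
Here the determinant is 0.
It vanishes, so the lines are concurrent at (-56, -9).

Yes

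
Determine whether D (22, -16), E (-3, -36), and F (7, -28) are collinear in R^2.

DE = (-25, -20), DF = (-15, -12).
Checking proportionality: DF = 3/5·DE, so the vectors are parallel and the points are collinear.

Yes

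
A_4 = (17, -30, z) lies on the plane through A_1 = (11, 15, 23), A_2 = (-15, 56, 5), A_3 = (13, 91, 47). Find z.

17

The plane through A_1, A_2, A_3 has equation 2352x + 588y − 2058z = -12642.
Substituting A_4: (-2058)z + (22344) = -12642, so z = 17.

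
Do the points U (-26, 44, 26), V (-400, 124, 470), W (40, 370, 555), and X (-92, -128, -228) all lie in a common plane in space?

Yes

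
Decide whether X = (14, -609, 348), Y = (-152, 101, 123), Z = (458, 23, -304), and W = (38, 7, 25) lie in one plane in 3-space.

No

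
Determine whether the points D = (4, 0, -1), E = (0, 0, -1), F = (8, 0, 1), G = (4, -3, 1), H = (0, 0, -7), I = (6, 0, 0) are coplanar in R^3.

No

The plane through D, E, F has normal n = DE × DF = (0, 8, 0) and equation n·P = 0.
Checking the remaining points: n·G = -24, n·H = 0, n·I = 0.
Since n·G = -24 ≠ 0, G is off the plane and the points are not all coplanar.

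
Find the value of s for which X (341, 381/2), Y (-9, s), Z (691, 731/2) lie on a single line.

31/2

The three points are collinear iff det[XY; XZ] = 0.
This determinant is linear in s: (-350)s + (5425) = 0, so s = 31/2.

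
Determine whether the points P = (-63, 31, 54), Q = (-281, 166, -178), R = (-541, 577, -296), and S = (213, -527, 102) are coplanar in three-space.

Yes

The four points are coplanar iff the 3×3 determinant with rows PQ, PR, PS is zero.
Rows: (-218, 135, -232), (-478, 546, -350), (276, -558, 48).
Expanding along the first row: (-218)(-169092) − (135)(73656) + (-232)(116028) = 0.
Zero determinant ⇒ coplanar.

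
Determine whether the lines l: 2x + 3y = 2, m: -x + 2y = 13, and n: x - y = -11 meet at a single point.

No

Lines aᵢx + bᵢy = cᵢ with pairwise distinct directions are concurrent exactly when det[aᵢ bᵢ cᵢ] = 0.
Here the determinant is -14.
Nonzero, so no common point exists.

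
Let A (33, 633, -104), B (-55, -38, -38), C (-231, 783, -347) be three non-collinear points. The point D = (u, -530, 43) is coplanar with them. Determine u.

-79

A normal to the plane is n = AB × AC = (153153, -38808, -190344).
D lies in the plane iff n · AD = 0.
This gives (153153)u + (12099087) = 0, so u = -79.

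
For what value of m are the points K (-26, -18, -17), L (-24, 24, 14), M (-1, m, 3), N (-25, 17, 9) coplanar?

Coplanarity ⇔ det[KL; KM; KN] = 0.
Expanding, this is linear in m: (21)m + (-357) = 0.
So m = 17.

17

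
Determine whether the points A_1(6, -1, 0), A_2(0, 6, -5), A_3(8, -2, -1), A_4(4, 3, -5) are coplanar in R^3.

A normal to the plane through A_1, A_2, A_3 is n = A_1A_2 × A_1A_3 = (-12, -16, -8).
The plane has equation n·P = -56. For A_4: n·A_4 = -56.
Equal, so A_4 lies in the plane and all four are coplanar.

Yes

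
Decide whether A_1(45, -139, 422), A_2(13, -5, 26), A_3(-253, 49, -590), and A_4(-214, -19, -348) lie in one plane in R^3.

The four points are coplanar iff the 3×3 determinant with rows A_1A_2, A_1A_3, A_1A_4 is zero.
Rows: (-32, 134, -396), (-298, 188, -1012), (-259, 120, -770).
Expanding along the first row: (-32)(-23320) − (134)(-32648) + (-396)(12932) = 0.
Zero determinant ⇒ coplanar.

Yes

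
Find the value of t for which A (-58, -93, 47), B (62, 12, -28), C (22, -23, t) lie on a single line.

-3

Collinearity requires AB × AC = 0; each component is linear in t.
The x-component gives (105)t + (315) = 0, so t = -3.
The remaining components then also vanish.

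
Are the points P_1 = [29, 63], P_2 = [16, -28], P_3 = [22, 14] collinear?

P_1P_2 = (-13, -91), P_1P_3 = (-7, -49).
Checking proportionality: P_1P_3 = 7/13·P_1P_2, so the vectors are parallel and the points are collinear.

Yes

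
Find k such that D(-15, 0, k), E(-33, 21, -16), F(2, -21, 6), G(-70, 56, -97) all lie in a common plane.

The points are coplanar iff DE · (DF × DG) = 0.
Expanding, this is linear in k: (329)k + (329) = 0.
So k = -1.

-1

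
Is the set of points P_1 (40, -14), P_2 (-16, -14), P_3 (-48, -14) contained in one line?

Yes

P_1P_2 = (-56, 0), P_1P_3 = (-88, 0).
Checking proportionality: P_1P_3 = 11/7·P_1P_2, so the vectors are parallel and the points are collinear.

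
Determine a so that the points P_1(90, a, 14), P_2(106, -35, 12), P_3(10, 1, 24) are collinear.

Collinearity requires P_1P_2 × P_1P_3 = 0; each component is linear in a.
The x-component gives (-12)a + (-348) = 0, so a = -29.
The remaining components then also vanish.

-29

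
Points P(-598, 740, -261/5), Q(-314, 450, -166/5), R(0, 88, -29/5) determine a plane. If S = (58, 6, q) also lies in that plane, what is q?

8/5

A normal to the plane is n = PQ × PR = (-1068, -9078/5, -11748).
S lies in the plane iff n · PS = 0.
This gives (-11748)q + (93984/5) = 0, so q = 8/5.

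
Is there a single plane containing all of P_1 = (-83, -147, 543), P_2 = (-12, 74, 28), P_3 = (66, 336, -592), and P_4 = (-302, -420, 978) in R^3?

Yes

With P_1 as base: P_1P_2 = (71, 221, -515), P_1P_3 = (149, 483, -1135), P_1P_4 = (-219, -273, 435).
P_1P_3 × P_1P_4 = (-99750, 183750, 65100).
P_1P_2 · (P_1P_3 × P_1P_4) = 0.
The scalar triple product vanishes, so the four points are coplanar.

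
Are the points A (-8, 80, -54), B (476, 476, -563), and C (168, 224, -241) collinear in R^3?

AB = (484, 396, -509), AC = (176, 144, -187).
Comparing components 2 and 3: (396)(-187) − (-509)(144) = -756 ≠ 0, so AB and AC are not parallel and the points are not collinear.

No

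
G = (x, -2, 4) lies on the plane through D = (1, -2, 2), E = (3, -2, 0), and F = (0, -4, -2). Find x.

A normal to the plane is n = DE × DF = (-4, 10, -4).
G lies in the plane iff n · DG = 0.
This gives (-4)x + (-4) = 0, so x = -1.

-1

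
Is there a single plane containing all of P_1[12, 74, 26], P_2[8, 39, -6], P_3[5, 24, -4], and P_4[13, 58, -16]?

No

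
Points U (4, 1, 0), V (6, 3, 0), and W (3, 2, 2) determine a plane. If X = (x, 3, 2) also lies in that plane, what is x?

The plane through U, V, W has equation 4x − 4y + 4z = 12.
Substituting X: (4)x + (-4) = 12, so x = 4.

4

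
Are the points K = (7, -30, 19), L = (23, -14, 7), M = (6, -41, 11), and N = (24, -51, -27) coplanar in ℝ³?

Yes

The four points are coplanar iff the 3×3 determinant with rows KL, KM, KN is zero.
Rows: (16, 16, -12), (-1, -11, -8), (17, -21, -46).
Expanding along the first row: (16)(338) − (16)(182) + (-12)(208) = 0.
Zero determinant ⇒ coplanar.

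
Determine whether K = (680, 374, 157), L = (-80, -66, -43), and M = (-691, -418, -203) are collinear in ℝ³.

KL = (-760, -440, -200), KM = (-1371, -792, -360).
Comparing components 3 and 1: (-200)(-1371) − (-760)(-360) = 600 ≠ 0, so KL and KM are not parallel and the points are not collinear.

No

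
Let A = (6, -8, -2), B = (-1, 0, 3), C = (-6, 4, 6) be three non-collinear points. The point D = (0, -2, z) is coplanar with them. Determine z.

2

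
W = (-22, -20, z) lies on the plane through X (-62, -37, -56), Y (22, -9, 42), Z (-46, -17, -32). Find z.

-8

A normal to the plane is n = XY × XZ = (-1288, -448, 1232).
W lies in the plane iff n · XW = 0.
This gives (1232)z + (9856) = 0, so z = -8.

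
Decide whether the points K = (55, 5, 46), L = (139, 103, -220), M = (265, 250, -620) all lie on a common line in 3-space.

No

KL = (84, 98, -266), KM = (210, 245, -666).
KL × KM = (-98, 84, 0).
The cross product is nonzero, so the points do not lie on one line.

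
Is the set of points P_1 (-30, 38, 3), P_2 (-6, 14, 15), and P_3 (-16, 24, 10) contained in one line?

Yes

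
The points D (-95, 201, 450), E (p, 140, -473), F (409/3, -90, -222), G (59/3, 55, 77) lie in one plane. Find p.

Normal to plane DFG: n = (10431, 27694/3, -1220/3); plane equation n·P = 681553.
Requiring n·E = 681553: (10431)p + (1484740) = 681553.
So p = -77.

-77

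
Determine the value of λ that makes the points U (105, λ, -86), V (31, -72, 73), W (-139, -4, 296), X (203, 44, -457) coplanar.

-64

Coplanarity ⇔ det[UV; UW; UX] = 0.
Expanding, this is linear in λ: (51744)λ + (3311616) = 0.
So λ = -64.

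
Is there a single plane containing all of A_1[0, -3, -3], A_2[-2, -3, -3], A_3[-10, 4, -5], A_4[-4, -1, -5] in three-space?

No

With A_1 as base: A_1A_2 = (-2, 0, 0), A_1A_3 = (-10, 7, -2), A_1A_4 = (-4, 2, -2).
A_1A_3 × A_1A_4 = (-10, -12, 8).
A_1A_2 · (A_1A_3 × A_1A_4) = 20.
Since 20 ≠ 0, the four points are not coplanar.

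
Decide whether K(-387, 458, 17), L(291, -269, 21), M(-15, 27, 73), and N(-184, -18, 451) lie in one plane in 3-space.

The four points are coplanar iff the 3×3 determinant with rows KL, KM, KN is zero.
Rows: (678, -727, 4), (372, -431, 56), (203, -476, 434).
Expanding along the first row: (678)(-160398) − (-727)(150080) + (4)(-89579) = 0.
Zero determinant ⇒ coplanar.

Yes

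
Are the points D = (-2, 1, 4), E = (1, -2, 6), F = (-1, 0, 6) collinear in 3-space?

No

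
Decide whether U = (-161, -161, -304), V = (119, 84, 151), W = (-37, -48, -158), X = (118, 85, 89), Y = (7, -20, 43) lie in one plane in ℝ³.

The plane through U, V, W has normal n = UV × UW = (-15645, 15540, 1260) and equation n·P = -366135.
Checking the remaining points: n·X = -413070, n·Y = -366135.
Since n·X = -413070 ≠ -366135, X is off the plane and the points are not all coplanar.

No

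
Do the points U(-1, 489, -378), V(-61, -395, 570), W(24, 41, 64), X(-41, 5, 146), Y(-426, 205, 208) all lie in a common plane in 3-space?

Yes

The plane through U, V, W has normal n = UV × UW = (33976, 50220, 48980) and equation n·P = 6009164.
Checking the remaining points: n·X = 6009164, n·Y = 6009164.
All equal 6009164, so all 5 points lie in one plane.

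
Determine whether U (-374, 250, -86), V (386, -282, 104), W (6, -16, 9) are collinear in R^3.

UV = (760, -532, 190), UW = (380, -266, 95).
Each component of UW is 1/2 times the corresponding component of UV, so UW = 1/2·UV and the points are collinear.

Yes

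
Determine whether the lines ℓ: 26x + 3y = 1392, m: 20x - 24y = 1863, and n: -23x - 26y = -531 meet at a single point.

No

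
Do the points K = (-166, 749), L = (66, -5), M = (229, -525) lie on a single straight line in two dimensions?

KL = (232, -754), KM = (395, -1274).
If collinear, KM would be a scalar multiple of KL. But (232)·(-1274) ≠ (-754)·(395) (difference 2262), so they are not parallel; the points are not collinear.

No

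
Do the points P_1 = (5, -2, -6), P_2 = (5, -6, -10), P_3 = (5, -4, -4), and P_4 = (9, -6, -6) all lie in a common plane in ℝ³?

The four points are coplanar iff the 3×3 determinant with rows P_1P_2, P_1P_3, P_1P_4 is zero.
Rows: (0, -4, -4), (0, -2, 2), (4, -4, 0).
Expanding along the first row: (0)(8) − (-4)(-8) + (-4)(8) = -64.
Nonzero ⇒ not coplanar.

No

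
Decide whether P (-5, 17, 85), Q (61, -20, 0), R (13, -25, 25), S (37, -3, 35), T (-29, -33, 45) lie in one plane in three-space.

The plane through P, Q, R has normal n = PQ × PR = (-1350, 2430, -2106) and equation n·X = -130950.
Checking the remaining points: n·S = -130950, n·T = -135810.
Since n·T = -135810 ≠ -130950, T is off the plane and the points are not all coplanar.

No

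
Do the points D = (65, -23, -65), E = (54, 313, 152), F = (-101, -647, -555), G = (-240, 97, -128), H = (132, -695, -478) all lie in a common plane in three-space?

Yes

The plane through D, E, F has normal n = DE × DF = (-29232, -41412, 62640) and equation n·P = -5019204.
Checking the remaining points: n·G = -5019204, n·H = -5019204.
All equal -5019204, so all 5 points lie in one plane.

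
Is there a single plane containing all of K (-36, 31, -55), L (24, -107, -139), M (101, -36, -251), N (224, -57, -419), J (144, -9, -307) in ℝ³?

No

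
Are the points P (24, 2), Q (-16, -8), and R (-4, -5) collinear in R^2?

PQ = (-40, -10), PR = (-28, -7).
Twice the signed area of △PQR is (-40)(-7) − (-10)(-28) = 0.
The triangle is degenerate (zero area), so the points are collinear.

Yes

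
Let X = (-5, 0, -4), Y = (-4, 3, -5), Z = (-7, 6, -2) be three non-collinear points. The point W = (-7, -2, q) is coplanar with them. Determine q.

Coplanarity requires XY · (XZ × XW) = 0.
XY = (1, 3, -1), XZ = (-2, 6, 2); the triple product is linear in q with coefficient 12 and constant term 24.
Setting it to zero: q = -2.

-2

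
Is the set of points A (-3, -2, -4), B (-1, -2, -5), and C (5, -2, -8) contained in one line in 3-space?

AB = (2, 0, -1), AC = (8, 0, -4).
Each component of AC is 4 times the corresponding component of AB, so AC = 4·AB and the points are collinear.

Yes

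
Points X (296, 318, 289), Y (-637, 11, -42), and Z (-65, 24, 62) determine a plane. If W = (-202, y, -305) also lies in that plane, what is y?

Coplanarity requires XY · (XZ × XW) = 0.
XY = (-933, -307, -331), XZ = (-361, -294, -227); the triple product is linear in y with coefficient -92300 and constant term -53995500.
Setting it to zero: y = -585.

-585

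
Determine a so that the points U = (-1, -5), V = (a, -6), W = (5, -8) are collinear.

The three points are collinear iff det[UV; UW] = 0.
This determinant is linear in a: (-3)a + (3) = 0, so a = 1.

1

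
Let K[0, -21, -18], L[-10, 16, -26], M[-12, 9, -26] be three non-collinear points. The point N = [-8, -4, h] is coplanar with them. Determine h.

-23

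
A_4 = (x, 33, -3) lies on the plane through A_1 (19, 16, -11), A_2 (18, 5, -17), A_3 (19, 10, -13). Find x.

20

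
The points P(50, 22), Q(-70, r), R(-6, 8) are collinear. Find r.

Collinearity: (Q − P) must be parallel to (R − P) = (-56, -14).
Cross-multiplying the components: (r − 22)·(-56) = (-120)·(-14).
Solving gives r = -8.

-8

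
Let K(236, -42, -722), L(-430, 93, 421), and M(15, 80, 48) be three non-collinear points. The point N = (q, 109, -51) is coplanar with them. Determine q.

A normal to the plane is n = KL × KM = (-35496, 260217, -51417).
N lies in the plane iff n · KN = 0.
This gives (-35496)q + (13169016) = 0, so q = 371.

371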